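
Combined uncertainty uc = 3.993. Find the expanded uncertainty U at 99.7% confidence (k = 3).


U = k * uc
U = 3 * 3.993
U = 11.9790

11.9790


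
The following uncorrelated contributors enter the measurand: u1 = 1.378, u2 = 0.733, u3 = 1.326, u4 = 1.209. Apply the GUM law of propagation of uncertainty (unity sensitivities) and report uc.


uc = sqrt(1.378^2 + 0.733^2 + 1.326^2 + 1.209^2)
uc = sqrt(5.65613)
uc = 2.3783

2.3783


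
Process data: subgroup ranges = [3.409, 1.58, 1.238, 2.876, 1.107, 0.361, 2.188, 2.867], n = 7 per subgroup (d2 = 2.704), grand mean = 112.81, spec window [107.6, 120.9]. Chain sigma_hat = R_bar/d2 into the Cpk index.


R_bar = (3.409 + 1.58 + 1.238 + 2.876 + 1.107 + 0.361 + 2.188 + 2.867) / 8 = 1.95325
sigma = R_bar / d2 = 1.95325 / 2.704 = 0.72235577
Cp = (USL - LSL)/(6*sigma) = (120.9 - 107.6)/(6*0.72235577) = 3.0687
Cpu = (120.9 - 112.81)/(3*0.72235577) = 3.7332
Cpl = (112.81 - 107.6)/(3*0.72235577) = 2.4042
Cpk = min(Cpu, Cpl) = 2.4042

2.4042


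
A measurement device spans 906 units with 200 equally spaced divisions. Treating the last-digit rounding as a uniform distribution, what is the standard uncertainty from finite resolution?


resolution = range / divisions
resolution = 906 / 200 = 4.53
u_res = resolution / (2*sqrt(3))
u_res = 4.53 / 3.4641016
u_res = 1.3077

1.3077


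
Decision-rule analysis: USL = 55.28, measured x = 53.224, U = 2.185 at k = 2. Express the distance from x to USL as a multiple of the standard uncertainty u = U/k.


u = U / k = 2.185 / 2 = 1.0925
margin = |USL - x| = |55.28 - 53.224| = 2.056
z = margin / u = 2.056 / 1.0925
z = 1.8819

1.8819


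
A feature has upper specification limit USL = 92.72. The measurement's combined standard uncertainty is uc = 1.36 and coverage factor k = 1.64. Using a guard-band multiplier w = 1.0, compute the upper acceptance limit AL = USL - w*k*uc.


U = k * uc = 1.64 * 1.36 = 2.2304
guard band g = w * U = 1.0 * 2.2304 = 2.2304
AL = USL - g = 92.72 - 2.2304
AL = 90.4896

90.4896


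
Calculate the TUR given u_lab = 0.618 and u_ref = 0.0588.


TUR = u_lab / u_ref
= 0.618 / 0.0588
= 10.5102

10.5102


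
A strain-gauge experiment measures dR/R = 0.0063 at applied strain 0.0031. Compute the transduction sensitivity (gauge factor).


GF = (dR/R) / epsilon
= 0.0063 / 0.0031
= 2.0323

2.0323


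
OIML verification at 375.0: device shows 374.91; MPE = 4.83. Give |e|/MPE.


e = indication - reference = 374.91 - 375.0 = -0.0900
|e| = 0.0900
ratio = |e| / MPE = 0.0900 / 4.83
ratio = 0.0186

0.0186


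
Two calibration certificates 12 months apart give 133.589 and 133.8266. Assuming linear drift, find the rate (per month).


rate = (v2 - v1) / months
= (133.8266 - 133.589) / 12
= 0.2376 / 12
= 0.0198

0.0198


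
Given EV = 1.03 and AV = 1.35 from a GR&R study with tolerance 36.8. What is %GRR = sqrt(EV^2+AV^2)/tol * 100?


GRR = sqrt(EV^2 + AV^2) = sqrt(1.03^2 + 1.35^2) = 1.6980577
%GRR = GRR / tol * 100 = 1.6980577 / 36.8 * 100
%GRR = 4.6143

4.6143


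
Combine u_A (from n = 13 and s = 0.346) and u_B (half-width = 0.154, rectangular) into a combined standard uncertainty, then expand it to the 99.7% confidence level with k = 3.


u_A = s / sqrt(n) = 0.346 / sqrt(13) = 0.095963134
u_B = half_width / sqrt(3) = 0.154 / sqrt(3) = 0.088911941
uc = sqrt(u_A^2 + u_B^2) = sqrt(0.095963134^2 + 0.088911941^2) = 0.13082147
U = k * uc = 3 * 0.13082147
U = 0.3925

0.3925


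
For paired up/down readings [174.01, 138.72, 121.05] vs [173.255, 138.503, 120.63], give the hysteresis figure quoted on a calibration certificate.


|174.01 - 173.255| = 0.7550
|138.72 - 138.503| = 0.2170
|121.05 - 120.63| = 0.4200
hysteresis = max(diffs) = 0.7550

0.7550


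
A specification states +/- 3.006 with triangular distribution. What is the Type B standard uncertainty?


u_B = half_width / sqrt(6)
u_B = 3.006 / 2.4494897
u_B = 1.2272

1.2272


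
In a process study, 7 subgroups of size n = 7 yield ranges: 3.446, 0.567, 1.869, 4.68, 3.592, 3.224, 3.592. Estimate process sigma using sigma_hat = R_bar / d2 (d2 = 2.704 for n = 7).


R_bar = (3.446 + 0.567 + 1.869 + 4.68 + 3.592 + 3.224 + 3.592) / 7
R_bar = 20.97 / 7 = 2.9957143
sigma_hat = R_bar / d2 = 2.9957143 / 2.704 = 1.1079

1.1079


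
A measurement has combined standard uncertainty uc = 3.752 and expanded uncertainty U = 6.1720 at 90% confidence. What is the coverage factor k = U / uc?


k = U / uc
k = 6.1720 / 3.752
k = 1.645

1.645


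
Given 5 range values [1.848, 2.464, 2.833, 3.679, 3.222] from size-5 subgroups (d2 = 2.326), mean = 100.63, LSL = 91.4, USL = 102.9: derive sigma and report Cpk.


R_bar = (1.848 + 2.464 + 2.833 + 3.679 + 3.222) / 5 = 2.8092
sigma = R_bar / d2 = 2.8092 / 2.326 = 1.2077386
Cp = (USL - LSL)/(6*sigma) = (102.9 - 91.4)/(6*1.2077386) = 1.5870
Cpu = (102.9 - 100.63)/(3*1.2077386) = 0.6265
Cpl = (100.63 - 91.4)/(3*1.2077386) = 2.5475
Cpk = min(Cpu, Cpl) = 0.6265

0.6265


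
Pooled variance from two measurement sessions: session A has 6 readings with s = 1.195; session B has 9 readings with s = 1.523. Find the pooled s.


s_p = sqrt(((n1-1)*s1^2 + (n2-1)*s2^2) / (n1+n2-2))
numerator = (6-1)*1.195^2 + (9-1)*1.523^2 = 7.140125 + 18.556232 = 25.696357
denominator = 6 + 9 - 2 = 13
s_p^2 = 25.696357 / 13 = 1.9766428
s_p = sqrt(1.9766428) = 1.4059

1.4059


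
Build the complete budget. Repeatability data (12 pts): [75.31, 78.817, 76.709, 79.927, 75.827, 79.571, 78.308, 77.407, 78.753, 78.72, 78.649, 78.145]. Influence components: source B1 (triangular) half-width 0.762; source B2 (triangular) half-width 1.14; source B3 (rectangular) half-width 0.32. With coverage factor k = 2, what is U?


mean = (75.31 + 78.817 + 76.709 + 79.927 + 75.827 + 79.571 + 78.308 + 77.407 + 78.753 + 78.72 + 78.649 + 78.145) / 12 = 78.01191667
s = sqrt(sum((x - mean)^2)/(n-1)) = 1.428477
u_A = s / sqrt(n) = 1.428477 / sqrt(12) = 0.41236579
u_B1 = 0.762 / sqrt(6) = 0.3110852
u_B2 = 1.14 / sqrt(6) = 0.46540305
u_B3 = 0.32 / sqrt(3) = 0.18475209
uc = sqrt(0.41236579^2 + 0.3110852^2 + 0.46540305^2 + 0.18475209^2) = 0.71941148
U = k * uc = 2 * 0.71941148
U = 1.4388

1.4388


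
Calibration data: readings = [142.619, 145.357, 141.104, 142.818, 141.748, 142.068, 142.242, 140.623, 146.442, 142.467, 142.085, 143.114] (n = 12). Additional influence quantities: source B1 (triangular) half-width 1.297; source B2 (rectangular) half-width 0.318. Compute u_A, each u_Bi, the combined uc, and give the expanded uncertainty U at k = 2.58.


mean = (142.619 + 145.357 + 141.104 + 142.818 + 141.748 + 142.068 + 142.242 + 140.623 + 146.442 + 142.467 + 142.085 + 143.114) / 12 = 142.7239167
s = sqrt(sum((x - mean)^2)/(n-1)) = 1.6529968
u_A = s / sqrt(n) = 1.6529968 / sqrt(12) = 0.47717907
u_B1 = 1.297 / sqrt(6) = 0.52949803
u_B2 = 0.318 / sqrt(3) = 0.18359739
uc = sqrt(0.47717907^2 + 0.52949803^2 + 0.18359739^2) = 0.73605437
U = k * uc = 2.58 * 0.73605437
U = 1.8990

1.8990


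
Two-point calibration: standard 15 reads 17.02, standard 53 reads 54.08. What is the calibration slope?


slope = (y2 - y1) / (x2 - x1)
= (54.08 - 17.02) / (53 - 15)
= 37.0600 / 38
= 0.9753

0.9753


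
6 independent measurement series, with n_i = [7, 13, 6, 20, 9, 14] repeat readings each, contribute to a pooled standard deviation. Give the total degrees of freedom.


nu = sum_i (n_i - 1)
nu = ((7 - 1) + (13 - 1) + (6 - 1) + (20 - 1) + (9 - 1) + (14 - 1))
nu = 6 + 12 + 5 + 19 + 8 + 13
nu = 63

63


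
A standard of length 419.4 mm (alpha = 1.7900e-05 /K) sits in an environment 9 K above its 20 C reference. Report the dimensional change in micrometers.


dL = L * alpha * dT
= 419.4 * 1.7900e-05 * 9
= 0.0675653 mm
dL_um = 0.0675653 * 1000 = 67.5653 um

67.5653


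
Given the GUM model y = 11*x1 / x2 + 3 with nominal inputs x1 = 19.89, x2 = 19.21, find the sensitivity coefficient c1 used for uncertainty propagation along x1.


y = 11*x1 / x2 + 3
dy/dx1 = 11/x2
Evaluate at x2 = 19.21: c1 = 11 / 19.21
c1 = 0.5726

0.5726


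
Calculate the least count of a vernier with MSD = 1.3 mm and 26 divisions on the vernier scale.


LC = MSD / n_div
= 1.3 / 26
= 0.0500

0.0500


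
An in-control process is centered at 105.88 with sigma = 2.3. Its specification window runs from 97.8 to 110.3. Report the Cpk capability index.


Cpu = (USL - mean) / (3*sigma) = (110.3 - 105.88) / (3*2.3) = 0.6406
Cpl = (mean - LSL) / (3*sigma) = (105.88 - 97.8) / (3*2.3) = 1.1710
Cpk = min(Cpu, Cpl) = 0.6406

0.6406


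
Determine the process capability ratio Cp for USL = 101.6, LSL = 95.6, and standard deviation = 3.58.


Cp = (USL - LSL) / (6 * sigma)
= (101.6 - 95.6) / (6 * 3.58)
= 6.0000 / 21.4800
= 0.2793

0.2793


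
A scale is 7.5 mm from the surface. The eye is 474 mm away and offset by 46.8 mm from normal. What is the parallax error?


error = h * offset / d
= 7.5 * 46.8 / 474
= 0.7405

0.7405


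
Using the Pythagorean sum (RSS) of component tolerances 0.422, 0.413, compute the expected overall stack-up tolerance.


RSS = sqrt(0.422^2 + 0.413^2)
= sqrt(0.348653)
= 0.5905

0.5905


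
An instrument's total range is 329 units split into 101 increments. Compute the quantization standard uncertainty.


resolution = range / divisions
resolution = 329 / 101 = 3.2574257
u_res = resolution / (2*sqrt(3))
u_res = 3.2574257 / 3.4641016
u_res = 0.9403

0.9403


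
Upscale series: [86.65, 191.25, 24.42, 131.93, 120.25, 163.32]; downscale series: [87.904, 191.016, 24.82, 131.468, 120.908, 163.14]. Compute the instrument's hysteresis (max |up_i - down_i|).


|86.65 - 87.904| = 1.2540
|191.25 - 191.016| = 0.2340
|24.42 - 24.82| = 0.4000
|131.93 - 131.468| = 0.4620
|120.25 - 120.908| = 0.6580
|163.32 - 163.14| = 0.1800
hysteresis = max(diffs) = 1.2540

1.2540


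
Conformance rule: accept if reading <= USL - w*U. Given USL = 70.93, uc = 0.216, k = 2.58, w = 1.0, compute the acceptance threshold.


U = k * uc = 2.58 * 0.216 = 0.55728
guard band g = w * U = 1.0 * 0.55728 = 0.55728
AL = USL - g = 70.93 - 0.55728
AL = 70.3727

70.3727


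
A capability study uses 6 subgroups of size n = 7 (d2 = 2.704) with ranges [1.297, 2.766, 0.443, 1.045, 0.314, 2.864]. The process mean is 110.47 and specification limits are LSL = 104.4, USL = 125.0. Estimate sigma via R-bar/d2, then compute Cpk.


R_bar = (1.297 + 2.766 + 0.443 + 1.045 + 0.314 + 2.864) / 6 = 1.4548333
sigma = R_bar / d2 = 1.4548333 / 2.704 = 0.53803007
Cp = (USL - LSL)/(6*sigma) = (125.0 - 104.4)/(6*0.53803007) = 6.3813
Cpu = (125.0 - 110.47)/(3*0.53803007) = 9.0020
Cpl = (110.47 - 104.4)/(3*0.53803007) = 3.7606
Cpk = min(Cpu, Cpl) = 3.7606

3.7606


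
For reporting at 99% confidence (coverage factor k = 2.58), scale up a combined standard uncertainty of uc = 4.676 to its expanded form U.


U = k * uc
U = 2.58 * 4.676
U = 12.0641

12.0641


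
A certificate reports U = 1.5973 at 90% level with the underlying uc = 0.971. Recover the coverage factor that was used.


k = U / uc
k = 1.5973 / 0.971
k = 1.645

1.645


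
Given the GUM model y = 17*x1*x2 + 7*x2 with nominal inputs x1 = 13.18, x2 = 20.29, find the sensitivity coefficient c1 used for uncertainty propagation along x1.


y = 17*x1*x2 + 7*x2
dy/dx1 = 17*x2
Evaluate at x2 = 20.29: c1 = 17 * 20.29
c1 = 344.9300

344.9300


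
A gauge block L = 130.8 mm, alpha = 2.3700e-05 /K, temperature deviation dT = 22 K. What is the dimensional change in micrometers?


dL = L * alpha * dT
= 130.8 * 2.3700e-05 * 22
= 0.0681991 mm
dL_um = 0.0681991 * 1000 = 68.1991 um

68.1991


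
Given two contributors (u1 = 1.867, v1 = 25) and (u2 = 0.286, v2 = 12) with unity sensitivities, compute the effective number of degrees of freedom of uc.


uc = sqrt(u1^2 + u2^2) = sqrt(1.867^2 + 0.286^2) = 1.8887787
v_eff = uc^4 / (u1^4/v1 + u2^4/v2)
= 1.8887787^4 / (1.867^4/25 + 0.286^4/12)
= 12.726949 / 0.48655866
v_eff = 26.1571

26.1571


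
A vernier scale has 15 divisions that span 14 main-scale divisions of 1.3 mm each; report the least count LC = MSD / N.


LC = MSD / n_div
= 1.3 / 15
= 0.0867

0.0867


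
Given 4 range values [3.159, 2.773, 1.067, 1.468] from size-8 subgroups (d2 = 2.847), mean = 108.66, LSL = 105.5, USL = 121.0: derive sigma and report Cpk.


R_bar = (3.159 + 2.773 + 1.067 + 1.468) / 4 = 2.11675
sigma = R_bar / d2 = 2.11675 / 2.847 = 0.74350193
Cp = (USL - LSL)/(6*sigma) = (121.0 - 105.5)/(6*0.74350193) = 3.4745
Cpu = (121.0 - 108.66)/(3*0.74350193) = 5.5324
Cpl = (108.66 - 105.5)/(3*0.74350193) = 1.4167
Cpk = min(Cpu, Cpl) = 1.4167

1.4167


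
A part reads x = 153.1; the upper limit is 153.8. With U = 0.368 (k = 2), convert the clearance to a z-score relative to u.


u = U / k = 0.368 / 2 = 0.184
margin = |USL - x| = |153.8 - 153.1| = 0.7
z = margin / u = 0.7 / 0.184
z = 3.8043

3.8043


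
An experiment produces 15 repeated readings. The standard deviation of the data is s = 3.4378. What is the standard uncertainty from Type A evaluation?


u_A = s / sqrt(n)
u_A = 3.4378 / sqrt(15)
u_A = 3.4378 / 3.8729833
u_A = 0.8876

0.8876


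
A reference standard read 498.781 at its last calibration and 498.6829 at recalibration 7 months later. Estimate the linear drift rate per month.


rate = (v2 - v1) / months
= (498.6829 - 498.781) / 7
= -0.0981 / 7
= -0.0140

-0.0140


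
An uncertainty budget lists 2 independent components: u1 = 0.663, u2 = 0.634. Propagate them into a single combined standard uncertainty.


uc = sqrt(0.663^2 + 0.634^2)
uc = sqrt(0.841525)
uc = 0.9173

0.9173


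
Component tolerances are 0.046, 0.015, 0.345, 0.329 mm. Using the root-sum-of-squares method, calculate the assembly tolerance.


RSS = sqrt(0.046^2 + 0.015^2 + 0.345^2 + 0.329^2)
= sqrt(0.229607)
= 0.4792

0.4792


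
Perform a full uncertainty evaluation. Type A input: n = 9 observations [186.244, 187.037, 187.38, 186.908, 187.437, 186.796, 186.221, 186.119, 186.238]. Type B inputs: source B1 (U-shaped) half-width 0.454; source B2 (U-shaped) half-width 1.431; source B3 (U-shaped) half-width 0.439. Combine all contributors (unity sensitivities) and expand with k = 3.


mean = (186.244 + 187.037 + 187.38 + 186.908 + 187.437 + 186.796 + 186.221 + 186.119 + 186.238) / 9 = 186.7088889
s = sqrt(sum((x - mean)^2)/(n-1)) = 0.5195297
u_A = s / sqrt(n) = 0.5195297 / sqrt(9) = 0.17317657
u_B1 = 0.454 / sqrt(2) = 0.32102648
u_B2 = 1.431 / sqrt(2) = 1.0118698
u_B3 = 0.439 / sqrt(2) = 0.31041988
uc = sqrt(0.17317657^2 + 0.32102648^2 + 1.0118698^2 + 0.31041988^2) = 1.119504
U = k * uc = 3 * 1.119504
U = 3.3585

3.3585


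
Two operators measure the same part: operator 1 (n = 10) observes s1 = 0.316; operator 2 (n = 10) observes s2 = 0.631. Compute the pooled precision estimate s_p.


s_p = sqrt(((n1-1)*s1^2 + (n2-1)*s2^2) / (n1+n2-2))
numerator = (10-1)*0.316^2 + (10-1)*0.631^2 = 0.898704 + 3.583449 = 4.482153
denominator = 10 + 10 - 2 = 18
s_p^2 = 4.482153 / 18 = 0.2490085
s_p = sqrt(0.2490085) = 0.4990

0.4990


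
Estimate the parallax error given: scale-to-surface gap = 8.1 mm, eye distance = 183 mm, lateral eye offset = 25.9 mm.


error = h * offset / d
= 8.1 * 25.9 / 183
= 1.1464

1.1464


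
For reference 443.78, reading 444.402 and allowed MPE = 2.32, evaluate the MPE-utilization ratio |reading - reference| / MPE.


e = indication - reference = 444.402 - 443.78 = 0.6220
|e| = 0.6220
ratio = |e| / MPE = 0.6220 / 2.32
ratio = 0.2681

0.2681


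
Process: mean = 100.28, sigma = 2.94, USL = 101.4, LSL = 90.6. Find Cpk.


Cpu = (USL - mean) / (3*sigma) = (101.4 - 100.28) / (3*2.94) = 0.1270
Cpl = (mean - LSL) / (3*sigma) = (100.28 - 90.6) / (3*2.94) = 1.0975
Cpk = min(Cpu, Cpl) = 0.1270

0.1270


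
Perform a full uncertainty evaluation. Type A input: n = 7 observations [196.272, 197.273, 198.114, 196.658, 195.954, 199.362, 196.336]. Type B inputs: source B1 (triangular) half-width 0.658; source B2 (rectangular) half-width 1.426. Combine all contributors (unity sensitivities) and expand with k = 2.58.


mean = (196.272 + 197.273 + 198.114 + 196.658 + 195.954 + 199.362 + 196.336) / 7 = 197.1384286
s = sqrt(sum((x - mean)^2)/(n-1)) = 1.2208188
u_A = s / sqrt(n) = 1.2208188 / sqrt(7) = 0.46142613
u_B1 = 0.658 / sqrt(6) = 0.26862738
u_B2 = 1.426 / sqrt(3) = 0.82330148
uc = sqrt(0.46142613^2 + 0.26862738^2 + 0.82330148^2) = 0.98127472
U = k * uc = 2.58 * 0.98127472
U = 2.5317

2.5317


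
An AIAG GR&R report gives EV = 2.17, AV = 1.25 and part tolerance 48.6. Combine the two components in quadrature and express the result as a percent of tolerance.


GRR = sqrt(EV^2 + AV^2) = sqrt(2.17^2 + 1.25^2) = 2.5042763
%GRR = GRR / tol * 100 = 2.5042763 / 48.6 * 100
%GRR = 5.1528

5.1528


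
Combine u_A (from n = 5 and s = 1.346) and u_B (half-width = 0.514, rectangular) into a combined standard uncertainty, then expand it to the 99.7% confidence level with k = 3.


u_A = s / sqrt(n) = 1.346 / sqrt(5) = 0.6019495
u_B = half_width / sqrt(3) = 0.514 / sqrt(3) = 0.29675804
uc = sqrt(u_A^2 + u_B^2) = sqrt(0.6019495^2 + 0.29675804^2) = 0.67112483
U = k * uc = 3 * 0.67112483
U = 2.0134

2.0134


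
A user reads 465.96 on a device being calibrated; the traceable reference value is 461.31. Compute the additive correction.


Correction = standard - reading
= 461.31 - 465.96
= -4.6500

-4.6500


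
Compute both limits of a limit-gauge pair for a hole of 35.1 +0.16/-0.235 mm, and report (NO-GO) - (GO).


GO = nominal - lower_tol (smallest hole = maximum material condition)
GO = 35.1 - 0.235 = 34.865
NO-GO = nominal + upper_tol (largest hole = least material condition)
NO-GO = 35.1 + 0.16 = 35.26
spread = NO-GO - GO = 35.26 - 34.865 = 0.3950

0.3950


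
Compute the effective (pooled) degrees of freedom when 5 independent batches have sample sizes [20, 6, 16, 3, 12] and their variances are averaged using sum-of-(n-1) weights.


nu = sum_i (n_i - 1)
nu = ((20 - 1) + (6 - 1) + (16 - 1) + (3 - 1) + (12 - 1))
nu = 19 + 5 + 15 + 2 + 11
nu = 52

52


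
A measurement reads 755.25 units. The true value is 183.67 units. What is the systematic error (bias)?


Systematic error = measured - true
= 755.25 - 183.67
= 571.5800

571.5800


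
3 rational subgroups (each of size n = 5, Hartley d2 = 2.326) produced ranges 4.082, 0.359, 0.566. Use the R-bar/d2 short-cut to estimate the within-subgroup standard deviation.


R_bar = (4.082 + 0.359 + 0.566) / 3
R_bar = 5.007 / 3 = 1.669
sigma_hat = R_bar / d2 = 1.669 / 2.326 = 0.7175

0.7175


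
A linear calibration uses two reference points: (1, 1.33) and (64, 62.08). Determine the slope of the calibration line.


slope = (y2 - y1) / (x2 - x1)
= (62.08 - 1.33) / (64 - 1)
= 60.7500 / 63
= 0.9643

0.9643


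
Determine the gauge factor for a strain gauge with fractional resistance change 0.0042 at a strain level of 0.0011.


GF = (dR/R) / epsilon
= 0.0042 / 0.0011
= 3.8182

3.8182


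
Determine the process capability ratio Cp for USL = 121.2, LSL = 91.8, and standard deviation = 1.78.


Cp = (USL - LSL) / (6 * sigma)
= (121.2 - 91.8) / (6 * 1.78)
= 29.4000 / 10.6800
= 2.7528

2.7528


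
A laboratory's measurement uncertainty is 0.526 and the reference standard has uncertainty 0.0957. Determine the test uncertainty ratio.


TUR = u_lab / u_ref
= 0.526 / 0.0957
= 5.4963

5.4963


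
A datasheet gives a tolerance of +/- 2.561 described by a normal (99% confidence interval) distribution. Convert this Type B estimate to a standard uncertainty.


u_B = half_width / 2.576
u_B = 2.561 / 2.576
u_B = 0.9942

0.9942


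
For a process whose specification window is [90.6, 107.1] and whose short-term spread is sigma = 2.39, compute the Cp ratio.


Cp = (USL - LSL) / (6 * sigma)
= (107.1 - 90.6) / (6 * 2.39)
= 16.5000 / 14.3400
= 1.1506

1.1506


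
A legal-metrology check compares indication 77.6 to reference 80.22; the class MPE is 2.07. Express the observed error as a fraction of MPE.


e = indication - reference = 77.6 - 80.22 = -2.6200
|e| = 2.6200
ratio = |e| / MPE = 2.6200 / 2.07
ratio = 1.2657

1.2657


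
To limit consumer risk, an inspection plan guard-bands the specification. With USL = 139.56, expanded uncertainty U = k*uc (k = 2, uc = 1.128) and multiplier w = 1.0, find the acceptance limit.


U = k * uc = 2 * 1.128 = 2.256
guard band g = w * U = 1.0 * 2.256 = 2.256
AL = USL - g = 139.56 - 2.256
AL = 137.3040

137.3040


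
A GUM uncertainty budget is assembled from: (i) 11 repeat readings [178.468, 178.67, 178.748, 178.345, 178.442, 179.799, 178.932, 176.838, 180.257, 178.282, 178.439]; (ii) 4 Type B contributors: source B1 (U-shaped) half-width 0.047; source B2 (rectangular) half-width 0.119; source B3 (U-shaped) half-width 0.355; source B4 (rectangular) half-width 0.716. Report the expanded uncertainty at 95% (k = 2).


mean = (178.468 + 178.67 + 178.748 + 178.345 + 178.442 + 179.799 + 178.932 + 176.838 + 180.257 + 178.282 + 178.439) / 11 = 178.6563636
s = sqrt(sum((x - mean)^2)/(n-1)) = 0.87318008
u_A = s / sqrt(n) = 0.87318008 / sqrt(11) = 0.2632737
u_B1 = 0.047 / sqrt(2) = 0.033234019
u_B2 = 0.119 / sqrt(3) = 0.068704682
u_B3 = 0.355 / sqrt(2) = 0.25102291
u_B4 = 0.716 / sqrt(3) = 0.41338279
uc = sqrt(0.2632737^2 + 0.033234019^2 + 0.068704682^2 + 0.25102291^2 + 0.41338279^2) = 0.5559098
U = k * uc = 2 * 0.5559098
U = 1.1118

1.1118


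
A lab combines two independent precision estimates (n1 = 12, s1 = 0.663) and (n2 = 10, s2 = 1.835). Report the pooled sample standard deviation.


s_p = sqrt(((n1-1)*s1^2 + (n2-1)*s2^2) / (n1+n2-2))
numerator = (12-1)*0.663^2 + (10-1)*1.835^2 = 4.835259 + 30.305025 = 35.140284
denominator = 12 + 10 - 2 = 20
s_p^2 = 35.140284 / 20 = 1.7570142
s_p = sqrt(1.7570142) = 1.3255

1.3255


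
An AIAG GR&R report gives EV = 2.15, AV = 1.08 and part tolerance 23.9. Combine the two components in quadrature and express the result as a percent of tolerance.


GRR = sqrt(EV^2 + AV^2) = sqrt(2.15^2 + 1.08^2) = 2.4060133
%GRR = GRR / tol * 100 = 2.4060133 / 23.9 * 100
%GRR = 10.0670

10.0670


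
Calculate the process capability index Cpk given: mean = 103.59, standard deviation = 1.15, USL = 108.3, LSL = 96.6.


Cpu = (USL - mean) / (3*sigma) = (108.3 - 103.59) / (3*1.15) = 1.3652
Cpl = (mean - LSL) / (3*sigma) = (103.59 - 96.6) / (3*1.15) = 2.0261
Cpk = min(Cpu, Cpl) = 1.3652

1.3652


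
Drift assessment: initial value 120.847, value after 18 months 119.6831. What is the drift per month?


rate = (v2 - v1) / months
= (119.6831 - 120.847) / 18
= -1.1639 / 18
= -0.0647

-0.0647


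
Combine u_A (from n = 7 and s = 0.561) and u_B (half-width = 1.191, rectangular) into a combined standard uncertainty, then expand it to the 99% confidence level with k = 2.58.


u_A = s / sqrt(n) = 0.561 / sqrt(7) = 0.21203807
u_B = half_width / sqrt(3) = 1.191 / sqrt(3) = 0.68762417
uc = sqrt(u_A^2 + u_B^2) = sqrt(0.21203807^2 + 0.68762417^2) = 0.71957428
U = k * uc = 2.58 * 0.71957428
U = 1.8565

1.8565


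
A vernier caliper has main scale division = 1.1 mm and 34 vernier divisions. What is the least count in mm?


LC = MSD / n_div
= 1.1 / 34
= 0.0324

0.0324


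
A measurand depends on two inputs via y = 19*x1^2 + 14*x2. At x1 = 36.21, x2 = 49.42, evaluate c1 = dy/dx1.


y = 19*x1^2 + 14*x2
dy/dx1 = 2*19*x1
Evaluate at x1 = 36.21: c1 = 38 * 36.21
c1 = 1375.9800

1375.9800


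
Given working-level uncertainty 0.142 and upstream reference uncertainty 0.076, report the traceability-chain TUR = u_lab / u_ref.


TUR = u_lab / u_ref
= 0.142 / 0.076
= 1.8684

1.8684


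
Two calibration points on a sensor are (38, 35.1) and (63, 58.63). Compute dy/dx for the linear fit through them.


slope = (y2 - y1) / (x2 - x1)
= (58.63 - 35.1) / (63 - 38)
= 23.5300 / 25
= 0.9412

0.9412


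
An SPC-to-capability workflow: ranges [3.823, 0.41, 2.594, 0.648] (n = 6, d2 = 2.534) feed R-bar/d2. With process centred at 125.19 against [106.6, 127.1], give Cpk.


R_bar = (3.823 + 0.41 + 2.594 + 0.648) / 4 = 1.86875
sigma = R_bar / d2 = 1.86875 / 2.534 = 0.7374704
Cp = (USL - LSL)/(6*sigma) = (127.1 - 106.6)/(6*0.7374704) = 4.6330
Cpu = (127.1 - 125.19)/(3*0.7374704) = 0.8633
Cpl = (125.19 - 106.6)/(3*0.7374704) = 8.4026
Cpk = min(Cpu, Cpl) = 0.8633

0.8633


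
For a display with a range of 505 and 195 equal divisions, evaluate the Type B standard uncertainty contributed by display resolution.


resolution = range / divisions
resolution = 505 / 195 = 2.5897436
u_res = resolution / (2*sqrt(3))
u_res = 2.5897436 / 3.4641016
u_res = 0.7476

0.7476


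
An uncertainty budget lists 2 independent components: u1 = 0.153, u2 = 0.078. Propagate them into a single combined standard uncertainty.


uc = sqrt(0.153^2 + 0.078^2)
uc = sqrt(0.029493)
uc = 0.1717

0.1717


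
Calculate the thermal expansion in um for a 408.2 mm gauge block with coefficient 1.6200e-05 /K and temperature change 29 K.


dL = L * alpha * dT
= 408.2 * 1.6200e-05 * 29
= 0.1917724 mm
dL_um = 0.1917724 * 1000 = 191.7724 um

191.7724


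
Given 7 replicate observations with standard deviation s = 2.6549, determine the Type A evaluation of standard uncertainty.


u_A = s / sqrt(n)
u_A = 2.6549 / sqrt(7)
u_A = 2.6549 / 2.6457513
u_A = 1.0035

1.0035


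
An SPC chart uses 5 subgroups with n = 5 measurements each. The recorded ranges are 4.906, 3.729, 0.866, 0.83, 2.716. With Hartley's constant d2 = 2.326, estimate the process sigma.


R_bar = (4.906 + 3.729 + 0.866 + 0.83 + 2.716) / 5
R_bar = 13.047 / 5 = 2.6094
sigma_hat = R_bar / d2 = 2.6094 / 2.326 = 1.1218

1.1218


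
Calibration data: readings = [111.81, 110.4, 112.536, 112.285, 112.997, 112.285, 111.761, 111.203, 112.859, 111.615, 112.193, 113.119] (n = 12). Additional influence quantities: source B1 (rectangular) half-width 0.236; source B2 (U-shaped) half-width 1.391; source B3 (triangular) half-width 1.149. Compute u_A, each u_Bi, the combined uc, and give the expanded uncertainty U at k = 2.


mean = (111.81 + 110.4 + 112.536 + 112.285 + 112.997 + 112.285 + 111.761 + 111.203 + 112.859 + 111.615 + 112.193 + 113.119) / 12 = 112.0885833
s = sqrt(sum((x - mean)^2)/(n-1)) = 0.7870276
u_A = s / sqrt(n) = 0.7870276 / sqrt(12) = 0.2271953
u_B1 = 0.236 / sqrt(3) = 0.13625466
u_B2 = 1.391 / sqrt(2) = 0.98358553
u_B3 = 1.149 / sqrt(6) = 0.46907729
uc = sqrt(0.2271953^2 + 0.13625466^2 + 0.98358553^2 + 0.46907729^2) = 1.1214531
U = k * uc = 2 * 1.1214531
U = 2.2429

2.2429


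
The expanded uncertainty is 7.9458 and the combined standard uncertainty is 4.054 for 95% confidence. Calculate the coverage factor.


k = U / uc
k = 7.9458 / 4.054
k = 1.96

1.96


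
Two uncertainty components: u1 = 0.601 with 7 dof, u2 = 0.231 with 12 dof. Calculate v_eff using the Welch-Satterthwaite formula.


uc = sqrt(u1^2 + u2^2) = sqrt(0.601^2 + 0.231^2) = 0.64386489
v_eff = uc^4 / (u1^4/v1 + u2^4/v2)
= 0.64386489^4 / (0.601^4/7 + 0.231^4/12)
= 0.17186165 / 0.018875306
v_eff = 9.1051

9.1051


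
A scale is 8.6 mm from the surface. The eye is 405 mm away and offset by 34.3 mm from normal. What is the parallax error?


error = h * offset / d
= 8.6 * 34.3 / 405
= 0.7283

0.7283


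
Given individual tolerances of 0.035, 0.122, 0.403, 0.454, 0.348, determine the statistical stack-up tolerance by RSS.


RSS = sqrt(0.035^2 + 0.122^2 + 0.403^2 + 0.454^2 + 0.348^2)
= sqrt(0.505738)
= 0.7112

0.7112


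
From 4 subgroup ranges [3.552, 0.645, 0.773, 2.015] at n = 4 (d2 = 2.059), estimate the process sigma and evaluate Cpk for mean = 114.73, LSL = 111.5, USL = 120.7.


R_bar = (3.552 + 0.645 + 0.773 + 2.015) / 4 = 1.74625
sigma = R_bar / d2 = 1.74625 / 2.059 = 0.84810588
Cp = (USL - LSL)/(6*sigma) = (120.7 - 111.5)/(6*0.84810588) = 1.8080
Cpu = (120.7 - 114.73)/(3*0.84810588) = 2.3464
Cpl = (114.73 - 111.5)/(3*0.84810588) = 1.2695
Cpk = min(Cpu, Cpl) = 1.2695

1.2695


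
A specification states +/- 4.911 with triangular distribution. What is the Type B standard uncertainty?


u_B = half_width / sqrt(6)
u_B = 4.911 / 2.4494897
u_B = 2.0049

2.0049


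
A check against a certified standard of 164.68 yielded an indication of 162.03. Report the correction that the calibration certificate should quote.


Correction = standard - reading
= 164.68 - 162.03
= 2.6500

2.6500


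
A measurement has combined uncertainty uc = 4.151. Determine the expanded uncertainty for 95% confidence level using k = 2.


U = k * uc
U = 2 * 4.151
U = 8.3020

8.3020


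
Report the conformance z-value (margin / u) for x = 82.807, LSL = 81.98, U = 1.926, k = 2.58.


u = U / k = 1.926 / 2.58 = 0.74651163
margin = |LSL - x| = |81.98 - 82.807| = 0.827
z = margin / u = 0.827 / 0.74651163
z = 1.1078

1.1078


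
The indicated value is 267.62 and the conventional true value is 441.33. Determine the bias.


Systematic error = measured - true
= 267.62 - 441.33
= -173.7100

-173.7100


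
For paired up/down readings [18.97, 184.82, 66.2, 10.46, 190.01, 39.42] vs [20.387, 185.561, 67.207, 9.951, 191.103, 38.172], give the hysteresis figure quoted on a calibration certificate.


|18.97 - 20.387| = 1.4170
|184.82 - 185.561| = 0.7410
|66.2 - 67.207| = 1.0070
|10.46 - 9.951| = 0.5090
|190.01 - 191.103| = 1.0930
|39.42 - 38.172| = 1.2480
hysteresis = max(diffs) = 1.4170

1.4170


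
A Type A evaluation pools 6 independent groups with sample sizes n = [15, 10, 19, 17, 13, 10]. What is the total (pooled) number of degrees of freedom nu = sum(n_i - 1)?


nu = sum_i (n_i - 1)
nu = ((15 - 1) + (10 - 1) + (19 - 1) + (17 - 1) + (13 - 1) + (10 - 1))
nu = 14 + 9 + 18 + 16 + 12 + 9
nu = 78

78


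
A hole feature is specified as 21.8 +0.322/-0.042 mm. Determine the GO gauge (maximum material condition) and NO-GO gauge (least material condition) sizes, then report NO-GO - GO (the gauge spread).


GO = nominal - lower_tol (smallest hole = maximum material condition)
GO = 21.8 - 0.042 = 21.758
NO-GO = nominal + upper_tol (largest hole = least material condition)
NO-GO = 21.8 + 0.322 = 22.122
spread = NO-GO - GO = 22.122 - 21.758 = 0.3640

0.3640


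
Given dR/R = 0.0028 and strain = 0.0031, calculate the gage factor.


GF = (dR/R) / epsilon
= 0.0028 / 0.0031
= 0.9032

0.9032


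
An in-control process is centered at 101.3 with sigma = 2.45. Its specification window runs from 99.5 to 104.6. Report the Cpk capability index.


Cpu = (USL - mean) / (3*sigma) = (104.6 - 101.3) / (3*2.45) = 0.4490
Cpl = (mean - LSL) / (3*sigma) = (101.3 - 99.5) / (3*2.45) = 0.2449
Cpk = min(Cpu, Cpl) = 0.2449

0.2449


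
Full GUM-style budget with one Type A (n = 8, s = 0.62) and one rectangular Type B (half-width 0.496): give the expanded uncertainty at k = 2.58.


u_A = s / sqrt(n) = 0.62 / sqrt(8) = 0.2192031
u_B = half_width / sqrt(3) = 0.496 / sqrt(3) = 0.28636573
uc = sqrt(u_A^2 + u_B^2) = sqrt(0.2192031^2 + 0.28636573^2) = 0.36063185
U = k * uc = 2.58 * 0.36063185
U = 0.9304

0.9304


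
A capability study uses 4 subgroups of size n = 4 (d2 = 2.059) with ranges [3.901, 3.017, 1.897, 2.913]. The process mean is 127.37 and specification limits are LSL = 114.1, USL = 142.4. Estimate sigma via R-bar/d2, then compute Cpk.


R_bar = (3.901 + 3.017 + 1.897 + 2.913) / 4 = 2.932
sigma = R_bar / d2 = 2.932 / 2.059 = 1.4239922
Cp = (USL - LSL)/(6*sigma) = (142.4 - 114.1)/(6*1.4239922) = 3.3123
Cpu = (142.4 - 127.37)/(3*1.4239922) = 3.5183
Cpl = (127.37 - 114.1)/(3*1.4239922) = 3.1063
Cpk = min(Cpu, Cpl) = 3.1063

3.1063


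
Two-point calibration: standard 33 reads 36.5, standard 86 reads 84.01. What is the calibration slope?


slope = (y2 - y1) / (x2 - x1)
= (84.01 - 36.5) / (86 - 33)
= 47.5100 / 53
= 0.8964

0.8964


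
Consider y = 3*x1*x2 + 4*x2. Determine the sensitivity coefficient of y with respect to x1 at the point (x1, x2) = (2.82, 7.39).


y = 3*x1*x2 + 4*x2
dy/dx1 = 3*x2
Evaluate at x2 = 7.39: c1 = 3 * 7.39
c1 = 22.1700

22.1700


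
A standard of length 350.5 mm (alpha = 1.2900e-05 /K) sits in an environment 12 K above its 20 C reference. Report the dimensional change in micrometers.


dL = L * alpha * dT
= 350.5 * 1.2900e-05 * 12
= 0.0542574 mm
dL_um = 0.0542574 * 1000 = 54.2574 um

54.2574


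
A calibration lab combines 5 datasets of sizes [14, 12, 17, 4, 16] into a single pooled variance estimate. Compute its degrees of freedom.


nu = sum_i (n_i - 1)
nu = ((14 - 1) + (12 - 1) + (17 - 1) + (4 - 1) + (16 - 1))
nu = 13 + 11 + 16 + 3 + 15
nu = 58

58


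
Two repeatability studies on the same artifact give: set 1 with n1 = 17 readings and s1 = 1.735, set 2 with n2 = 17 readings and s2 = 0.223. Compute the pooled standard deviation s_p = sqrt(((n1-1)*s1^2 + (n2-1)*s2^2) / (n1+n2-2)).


s_p = sqrt(((n1-1)*s1^2 + (n2-1)*s2^2) / (n1+n2-2))
numerator = (17-1)*1.735^2 + (17-1)*0.223^2 = 48.1636 + 0.795664 = 48.959264
denominator = 17 + 17 - 2 = 32
s_p^2 = 48.959264 / 32 = 1.529977
s_p = sqrt(1.529977) = 1.2369

1.2369


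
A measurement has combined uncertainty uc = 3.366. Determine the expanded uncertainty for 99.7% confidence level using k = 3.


U = k * uc
U = 3 * 3.366
U = 10.0980

10.0980


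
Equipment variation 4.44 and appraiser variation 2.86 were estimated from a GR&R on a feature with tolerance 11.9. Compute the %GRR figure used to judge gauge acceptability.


GRR = sqrt(EV^2 + AV^2) = sqrt(4.44^2 + 2.86^2) = 5.2814013
%GRR = GRR / tol * 100 = 5.2814013 / 11.9 * 100
%GRR = 44.3815

44.3815


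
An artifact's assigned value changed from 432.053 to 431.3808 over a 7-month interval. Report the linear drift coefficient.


rate = (v2 - v1) / months
= (431.3808 - 432.053) / 7
= -0.6722 / 7
= -0.0960

-0.0960


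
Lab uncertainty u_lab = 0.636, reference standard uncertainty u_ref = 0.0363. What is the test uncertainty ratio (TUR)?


TUR = u_lab / u_ref
= 0.636 / 0.0363
= 17.5207

17.5207


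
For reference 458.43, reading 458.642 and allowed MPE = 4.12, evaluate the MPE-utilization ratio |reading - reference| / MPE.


e = indication - reference = 458.642 - 458.43 = 0.2120
|e| = 0.2120
ratio = |e| / MPE = 0.2120 / 4.12
ratio = 0.0515

0.0515


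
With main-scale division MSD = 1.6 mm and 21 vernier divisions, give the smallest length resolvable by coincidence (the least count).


LC = MSD / n_div
= 1.6 / 21
= 0.0762

0.0762


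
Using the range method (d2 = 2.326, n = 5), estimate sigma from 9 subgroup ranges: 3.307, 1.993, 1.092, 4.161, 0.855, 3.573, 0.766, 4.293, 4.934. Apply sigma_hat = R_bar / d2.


R_bar = (3.307 + 1.993 + 1.092 + 4.161 + 0.855 + 3.573 + 0.766 + 4.293 + 4.934) / 9
R_bar = 24.974 / 9 = 2.7748889
sigma_hat = R_bar / d2 = 2.7748889 / 2.326 = 1.1930

1.1930


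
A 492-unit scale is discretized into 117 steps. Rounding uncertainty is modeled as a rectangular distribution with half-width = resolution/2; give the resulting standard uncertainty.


resolution = range / divisions
resolution = 492 / 117 = 4.2051282
u_res = resolution / (2*sqrt(3))
u_res = 4.2051282 / 3.4641016
u_res = 1.2139

1.2139


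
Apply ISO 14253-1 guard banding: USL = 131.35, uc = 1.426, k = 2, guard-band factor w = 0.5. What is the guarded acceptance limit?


U = k * uc = 2 * 1.426 = 2.852
guard band g = w * U = 0.5 * 2.852 = 1.426
AL = USL - g = 131.35 - 1.426
AL = 129.9240

129.9240


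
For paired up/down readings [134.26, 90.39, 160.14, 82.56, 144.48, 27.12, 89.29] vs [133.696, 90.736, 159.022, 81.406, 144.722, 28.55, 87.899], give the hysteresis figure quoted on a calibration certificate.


|134.26 - 133.696| = 0.5640
|90.39 - 90.736| = 0.3460
|160.14 - 159.022| = 1.1180
|82.56 - 81.406| = 1.1540
|144.48 - 144.722| = 0.2420
|27.12 - 28.55| = 1.4300
|89.29 - 87.899| = 1.3910
hysteresis = max(diffs) = 1.4300

1.4300


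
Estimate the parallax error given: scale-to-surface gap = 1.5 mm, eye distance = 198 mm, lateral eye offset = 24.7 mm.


error = h * offset / d
= 1.5 * 24.7 / 198
= 0.1871

0.1871


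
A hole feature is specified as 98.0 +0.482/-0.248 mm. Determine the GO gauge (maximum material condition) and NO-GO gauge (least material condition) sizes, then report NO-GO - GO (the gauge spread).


GO = nominal - lower_tol (smallest hole = maximum material condition)
GO = 98.0 - 0.248 = 97.752
NO-GO = nominal + upper_tol (largest hole = least material condition)
NO-GO = 98.0 + 0.482 = 98.482
spread = NO-GO - GO = 98.482 - 97.752 = 0.7300

0.7300


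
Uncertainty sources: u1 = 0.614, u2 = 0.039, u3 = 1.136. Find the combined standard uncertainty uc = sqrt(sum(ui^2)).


uc = sqrt(0.614^2 + 0.039^2 + 1.136^2)
uc = sqrt(1.669013)
uc = 1.2919

1.2919


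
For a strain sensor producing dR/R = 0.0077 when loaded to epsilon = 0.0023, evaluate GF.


GF = (dR/R) / epsilon
= 0.0077 / 0.0023
= 3.3478

3.3478


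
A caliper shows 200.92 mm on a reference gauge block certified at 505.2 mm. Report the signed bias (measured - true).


Systematic error = measured - true
= 200.92 - 505.2
= -304.2800

-304.2800


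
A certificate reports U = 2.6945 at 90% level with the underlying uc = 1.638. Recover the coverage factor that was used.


k = U / uc
k = 2.6945 / 1.638
k = 1.645

1.645


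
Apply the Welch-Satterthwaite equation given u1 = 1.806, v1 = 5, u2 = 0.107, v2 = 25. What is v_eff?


uc = sqrt(u1^2 + u2^2) = sqrt(1.806^2 + 0.107^2) = 1.8091669
v_eff = uc^4 / (u1^4/v1 + u2^4/v2)
= 1.8091669^4 / (1.806^4/5 + 0.107^4/25)
= 10.713085 / 2.1276591
v_eff = 5.0352

5.0352


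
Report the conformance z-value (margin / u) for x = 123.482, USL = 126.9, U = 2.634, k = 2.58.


u = U / k = 2.634 / 2.58 = 1.0209302
margin = |USL - x| = |126.9 - 123.482| = 3.418
z = margin / u = 3.418 / 1.0209302
z = 3.3479

3.3479


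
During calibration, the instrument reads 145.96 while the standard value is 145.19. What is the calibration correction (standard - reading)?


Correction = standard - reading
= 145.19 - 145.96
= -0.7700

-0.7700


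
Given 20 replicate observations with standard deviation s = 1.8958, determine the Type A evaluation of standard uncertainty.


u_A = s / sqrt(n)
u_A = 1.8958 / sqrt(20)
u_A = 1.8958 / 4.472136
u_A = 0.4239

0.4239


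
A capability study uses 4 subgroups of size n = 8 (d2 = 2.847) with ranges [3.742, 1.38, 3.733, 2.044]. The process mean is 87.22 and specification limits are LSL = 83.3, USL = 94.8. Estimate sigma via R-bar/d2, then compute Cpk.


R_bar = (3.742 + 1.38 + 3.733 + 2.044) / 4 = 2.72475
sigma = R_bar / d2 = 2.72475 / 2.847 = 0.95706006
Cp = (USL - LSL)/(6*sigma) = (94.8 - 83.3)/(6*0.95706006) = 2.0027
Cpu = (94.8 - 87.22)/(3*0.95706006) = 2.6400
Cpl = (87.22 - 83.3)/(3*0.95706006) = 1.3653
Cpk = min(Cpu, Cpl) = 1.3653

1.3653


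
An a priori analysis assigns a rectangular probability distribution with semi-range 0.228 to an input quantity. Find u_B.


u_B = half_width / sqrt(3)
u_B = 0.228 / 1.7320508
u_B = 0.1316

0.1316


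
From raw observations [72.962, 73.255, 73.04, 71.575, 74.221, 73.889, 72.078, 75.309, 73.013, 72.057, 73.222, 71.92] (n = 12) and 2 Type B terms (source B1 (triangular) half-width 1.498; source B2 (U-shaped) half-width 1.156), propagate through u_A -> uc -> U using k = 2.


mean = (72.962 + 73.255 + 73.04 + 71.575 + 74.221 + 73.889 + 72.078 + 75.309 + 73.013 + 72.057 + 73.222 + 71.92) / 12 = 73.04508333
s = sqrt(sum((x - mean)^2)/(n-1)) = 1.072047
u_A = s / sqrt(n) = 1.072047 / sqrt(12) = 0.30947331
u_B1 = 1.498 / sqrt(6) = 0.61155594
u_B2 = 1.156 / sqrt(2) = 0.81741544
uc = sqrt(0.30947331^2 + 0.61155594^2 + 0.81741544^2) = 1.0667438
U = k * uc = 2 * 1.0667438
U = 2.1335

2.1335


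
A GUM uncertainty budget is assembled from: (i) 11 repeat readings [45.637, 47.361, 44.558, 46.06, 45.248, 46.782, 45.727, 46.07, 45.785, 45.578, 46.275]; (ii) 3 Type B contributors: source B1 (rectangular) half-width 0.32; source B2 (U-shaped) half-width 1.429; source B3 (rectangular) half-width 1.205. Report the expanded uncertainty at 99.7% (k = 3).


mean = (45.637 + 47.361 + 44.558 + 46.06 + 45.248 + 46.782 + 45.727 + 46.07 + 45.785 + 45.578 + 46.275) / 11 = 45.91645455
s = sqrt(sum((x - mean)^2)/(n-1)) = 0.74475947
u_A = s / sqrt(n) = 0.74475947 / sqrt(11) = 0.22455343
u_B1 = 0.32 / sqrt(3) = 0.18475209
u_B2 = 1.429 / sqrt(2) = 1.0104556
u_B3 = 1.205 / sqrt(3) = 0.69570707
uc = sqrt(0.22455343^2 + 0.18475209^2 + 1.0104556^2 + 0.69570707^2) = 1.260788
U = k * uc = 3 * 1.260788
U = 3.7824

3.7824
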